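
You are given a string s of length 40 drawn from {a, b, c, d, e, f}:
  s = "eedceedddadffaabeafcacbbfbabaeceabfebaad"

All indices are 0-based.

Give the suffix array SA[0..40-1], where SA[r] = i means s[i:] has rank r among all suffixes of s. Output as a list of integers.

[13, 37, 26, 14, 32, 20, 38, 9, 28, 17, 36, 25, 27, 22, 15, 23, 33, 19, 21, 30, 3, 39, 8, 2, 7, 6, 10, 31, 16, 35, 29, 1, 5, 0, 4, 12, 24, 18, 34, 11]

rank→(start, suffix):
  0 → (13, 'aabeafcacbbfbabaeceabfebaad')
  1 → (37, 'aad')
  2 → (26, 'abaeceabfebaad')
  3 → (14, 'abeafcacbbfbabaeceabfebaad')
  4 → (32, 'abfebaad')
  5 → (20, 'acbbfbabaeceabfebaad')
  6 → (38, 'ad')
  7 → (9, 'adffaabeafcacbbfbabaeceabfebaad')
  8 → (28, 'aeceabfebaad')
  9 → (17, 'afcacbbfbabaeceabfebaad')
  10 → (36, 'baad')
  11 → (25, 'babaeceabfebaad')
  12 → (27, 'baeceabfebaad')
  13 → (22, 'bbfbabaeceabfebaad')
  14 → (15, 'beafcacbbfbabaeceabfebaad')
  15 → (23, 'bfbabaeceabfebaad')
  16 → (33, 'bfebaad')
  17 → (19, 'cacbbfbabaeceabfebaad')
  18 → (21, 'cbbfbabaeceabfebaad')
  19 → (30, 'ceabfebaad')
  20 → (3, 'ceedddadffaabeafcacbbfbabaeceabfebaad')
  21 → (39, 'd')
  22 → (8, 'dadffaabeafcacbbfbabaeceabfebaad')
  23 → (2, 'dceedddadffaabeafcacbbfbabaeceabfebaad')
  24 → (7, 'ddadffaabeafcacbbfbabaeceabfebaad')
  25 → (6, 'dddadffaabeafcacbbfbabaeceabfebaad')
  26 → (10, 'dffaabeafcacbbfbabaeceabfebaad')
  27 → (31, 'eabfebaad')
  28 → (16, 'eafcacbbfbabaeceabfebaad')
  29 → (35, 'ebaad')
  30 → (29, 'eceabfebaad')
  31 → (1, 'edceedddadffaabeafcacbbfbabaeceabfebaad')
  32 → (5, 'edddadffaabeafcacbbfbabaeceabfebaad')
  33 → (0, 'eedceedddadffaabeafcacbbfbabaeceabfebaad')
  34 → (4, 'eedddadffaabeafcacbbfbabaeceabfebaad')
  35 → (12, 'faabeafcacbbfbabaeceabfebaad')
  36 → (24, 'fbabaeceabfebaad')
  37 → (18, 'fcacbbfbabaeceabfebaad')
  38 → (34, 'febaad')
  39 → (11, 'ffaabeafcacbbfbabaeceabfebaad')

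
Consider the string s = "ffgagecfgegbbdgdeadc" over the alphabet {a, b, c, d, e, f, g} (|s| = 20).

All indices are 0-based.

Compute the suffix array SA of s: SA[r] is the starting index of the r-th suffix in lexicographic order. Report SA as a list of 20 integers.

rank→(start, suffix):
  0 → (17, 'adc')
  1 → (3, 'agecfgegbbdgdeadc')
  2 → (11, 'bbdgdeadc')
  3 → (12, 'bdgdeadc')
  4 → (19, 'c')
  5 → (6, 'cfgegbbdgdeadc')
  6 → (18, 'dc')
  7 → (15, 'deadc')
  8 → (13, 'dgdeadc')
  9 → (16, 'eadc')
  10 → (5, 'ecfgegbbdgdeadc')
  11 → (9, 'egbbdgdeadc')
  12 → (0, 'ffgagecfgegbbdgdeadc')
  13 → (1, 'fgagecfgegbbdgdeadc')
  14 → (7, 'fgegbbdgdeadc')
  15 → (2, 'gagecfgegbbdgdeadc')
  16 → (10, 'gbbdgdeadc')
  17 → (14, 'gdeadc')
  18 → (4, 'gecfgegbbdgdeadc')
  19 → (8, 'gegbbdgdeadc')

[17, 3, 11, 12, 19, 6, 18, 15, 13, 16, 5, 9, 0, 1, 7, 2, 10, 14, 4, 8]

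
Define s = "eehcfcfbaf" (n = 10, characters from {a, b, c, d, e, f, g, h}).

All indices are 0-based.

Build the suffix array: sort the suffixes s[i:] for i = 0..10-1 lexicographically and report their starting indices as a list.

[8, 7, 5, 3, 0, 1, 9, 6, 4, 2]

rank→(start, suffix):
  0 → (8, 'af')
  1 → (7, 'baf')
  2 → (5, 'cfbaf')
  3 → (3, 'cfcfbaf')
  4 → (0, 'eehcfcfbaf')
  5 → (1, 'ehcfcfbaf')
  6 → (9, 'f')
  7 → (6, 'fbaf')
  8 → (4, 'fcfbaf')
  9 → (2, 'hcfcfbaf')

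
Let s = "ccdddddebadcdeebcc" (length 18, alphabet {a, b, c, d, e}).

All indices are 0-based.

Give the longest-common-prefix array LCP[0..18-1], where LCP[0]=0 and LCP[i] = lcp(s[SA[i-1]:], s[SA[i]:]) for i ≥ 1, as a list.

rank→(start, suffix):
  0 → (9, 'adcdeebcc')
  1 → (8, 'badcdeebcc')
  2 → (15, 'bcc')
  3 → (17, 'c')
  4 → (16, 'cc')
  5 → (0, 'ccdddddebadcdeebcc')
  6 → (1, 'cdddddebadcdeebcc')
  7 → (11, 'cdeebcc')
  8 → (10, 'dcdeebcc')
  9 → (2, 'dddddebadcdeebcc')
  10 → (3, 'ddddebadcdeebcc')
  11 → (4, 'dddebadcdeebcc')
  12 → (5, 'ddebadcdeebcc')
  13 → (6, 'debadcdeebcc')
  14 → (12, 'deebcc')
  15 → (7, 'ebadcdeebcc')
  16 → (14, 'ebcc')
  17 → (13, 'eebcc')

SA = [9, 8, 15, 17, 16, 0, 1, 11, 10, 2, 3, 4, 5, 6, 12, 7, 14, 13]
i: (SA[i-1],SA[i]) lcp shared
  1: (9,8) 0 ''
  2: (8,15) 1 'b'
  3: (15,17) 0 ''
  4: (17,16) 1 'c'
  5: (16,0) 2 'cc'
  6: (0,1) 1 'c'
  7: (1,11) 2 'cd'
  8: (11,10) 0 ''
  9: (10,2) 1 'd'
  10: (2,3) 4 'dddd'
  11: (3,4) 3 'ddd'
  12: (4,5) 2 'dd'
  13: (5,6) 1 'd'
  14: (6,12) 2 'de'
  15: (12,7) 0 ''
  16: (7,14) 2 'eb'
  17: (14,13) 1 'e'

[0, 0, 1, 0, 1, 2, 1, 2, 0, 1, 4, 3, 2, 1, 2, 0, 2, 1]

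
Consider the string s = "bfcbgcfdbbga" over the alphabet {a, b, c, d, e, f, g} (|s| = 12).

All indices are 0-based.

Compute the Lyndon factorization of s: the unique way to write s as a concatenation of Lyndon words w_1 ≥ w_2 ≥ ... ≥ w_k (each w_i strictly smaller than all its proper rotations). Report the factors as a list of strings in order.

emit factor 1: 'bfcbgcfd' (i=0, period=8)
emit factor 2: 'bbg' (i=8, period=3)
emit factor 3: 'a' (i=11, period=1)

["bfcbgcfd", "bbg", "a"]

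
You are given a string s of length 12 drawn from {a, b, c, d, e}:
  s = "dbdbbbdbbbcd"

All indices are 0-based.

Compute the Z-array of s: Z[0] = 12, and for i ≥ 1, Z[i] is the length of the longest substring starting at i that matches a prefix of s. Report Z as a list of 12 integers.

[12, 0, 2, 0, 0, 0, 2, 0, 0, 0, 0, 1]

Z[0]=12
i=1: fresh scan; Z[1]=0
i=2: fresh scan; Z[2]=2 grow→box=[2,4)
i=3: min(r-i=1, Z[1]=0)=0; Z[3]=0
i=4: fresh scan; Z[4]=0
i=5: fresh scan; Z[5]=0
i=6: fresh scan; Z[6]=2 grow→box=[6,8)
i=7: min(r-i=1, Z[1]=0)=0; Z[7]=0
i=8: fresh scan; Z[8]=0
i=9: fresh scan; Z[9]=0
i=10: fresh scan; Z[10]=0
i=11: fresh scan; Z[11]=1 grow→box=[11,12)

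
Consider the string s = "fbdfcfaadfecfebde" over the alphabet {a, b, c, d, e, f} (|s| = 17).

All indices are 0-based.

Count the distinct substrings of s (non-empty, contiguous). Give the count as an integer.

sorted suffixes:
  #0 SA[0]=6  'aadfecfebde'
  #1 SA[1]=7  'adfecfebde'
  #2 SA[2]=14  'bde'
  #3 SA[3]=1  'bdfcfaadfecfebde'
  #4 SA[4]=4  'cfaadfecfebde'
  #5 SA[5]=11  'cfebde'
  #6 SA[6]=15  'de'
  #7 SA[7]=2  'dfcfaadfecfebde'
  #8 SA[8]=8  'dfecfebde'
  #9 SA[9]=16  'e'
  #10 SA[10]=13  'ebde'
  #11 SA[11]=10  'ecfebde'
  #12 SA[12]=5  'faadfecfebde'
  #13 SA[13]=0  'fbdfcfaadfecfebde'
  #14 SA[14]=3  'fcfaadfecfebde'
  #15 SA[15]=12  'febde'
  #16 SA[16]=9  'fecfebde'

SA = [6, 7, 14, 1, 4, 11, 15, 2, 8, 16, 13, 10, 5, 0, 3, 12, 9]
i: (SA[i-1],SA[i]) lcp shared
  1: (6,7) 1 'a'
  2: (7,14) 0 ''
  3: (14,1) 2 'bd'
  4: (1,4) 0 ''
  5: (4,11) 2 'cf'
  6: (11,15) 0 ''
  7: (15,2) 1 'd'
  8: (2,8) 2 'df'
  9: (8,16) 0 ''
  10: (16,13) 1 'e'
  11: (13,10) 1 'e'
  12: (10,5) 0 ''
  13: (5,0) 1 'f'
  14: (0,3) 1 'f'
  15: (3,12) 1 'f'
  16: (12,9) 2 'fe'

n(n+1)/2 = 17·18/2 = 153
Σ LCP = 0 + 1 + 0 + 2 + 0 + 2 + 0 + 1 + 2 + 0 + 1 + 1 + 0 + 1 + 1 + 1 + 2 = 15
distinct = 153 − 15 = 138

138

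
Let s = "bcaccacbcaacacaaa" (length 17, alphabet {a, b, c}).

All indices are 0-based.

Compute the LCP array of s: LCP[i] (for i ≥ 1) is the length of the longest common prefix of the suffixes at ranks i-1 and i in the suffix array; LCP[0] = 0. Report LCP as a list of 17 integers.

[0, 1, 2, 2, 1, 3, 2, 2, 0, 3, 0, 3, 2, 3, 3, 1, 1]

rank→(start, suffix):
  0 → (16, 'a')
  1 → (15, 'aa')
  2 → (14, 'aaa')
  3 → (9, 'aacacaaa')
  4 → (12, 'acaaa')
  5 → (10, 'acacaaa')
  6 → (5, 'acbcaacacaaa')
  7 → (2, 'accacbcaacacaaa')
  8 → (7, 'bcaacacaaa')
  9 → (0, 'bcaccacbcaacacaaa')
  10 → (13, 'caaa')
  11 → (8, 'caacacaaa')
  12 → (11, 'cacaaa')
  13 → (4, 'cacbcaacacaaa')
  14 → (1, 'caccacbcaacacaaa')
  15 → (6, 'cbcaacacaaa')
  16 → (3, 'ccacbcaacacaaa')

SA = [16, 15, 14, 9, 12, 10, 5, 2, 7, 0, 13, 8, 11, 4, 1, 6, 3]
rank  pair      lcp
   1  s[16:],s[15:]  1  'a'
   2  s[15:],s[14:]  2  'aa'
   3  s[14:],s[9:]  2  'aa'
   4  s[9:],s[12:]  1  'a'
   5  s[12:],s[10:]  3  'aca'
   6  s[10:],s[5:]  2  'ac'
   7  s[5:],s[2:]  2  'ac'
   8  s[2:],s[7:]  0  ''
   9  s[7:],s[0:]  3  'bca'
  10  s[0:],s[13:]  0  ''
  11  s[13:],s[8:]  3  'caa'
  12  s[8:],s[11:]  2  'ca'
  13  s[11:],s[4:]  3  'cac'
  14  s[4:],s[1:]  3  'cac'
  15  s[1:],s[6:]  1  'c'
  16  s[6:],s[3:]  1  'c'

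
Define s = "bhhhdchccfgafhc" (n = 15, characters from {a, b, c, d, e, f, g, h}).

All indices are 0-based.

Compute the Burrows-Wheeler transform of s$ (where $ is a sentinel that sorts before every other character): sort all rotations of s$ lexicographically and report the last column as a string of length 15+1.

rank  rotation          last
    0  $bhhhdchccfgafhc  c
    1  afhc$bhhhdchccfg  g
    2  bhhhdchccfgafhc$  $
    3  c$bhhhdchccfgafh  h
    4  ccfgafhc$bhhhdch  h
    5  cfgafhc$bhhhdchc  c
    6  chccfgafhc$bhhhd  d
    7  dchccfgafhc$bhhh  h
    8  fgafhc$bhhhdchcc  c
    9  fhc$bhhhdchccfga  a
   10  gafhc$bhhhdchccf  f
   11  hc$bhhhdchccfgaf  f
   12  hccfgafhc$bhhhdc  c
   13  hdchccfgafhc$bhh  h
   14  hhdchccfgafhc$bh  h
   15  hhhdchccfgafhc$b  b

cg$hhcdhcaffchhb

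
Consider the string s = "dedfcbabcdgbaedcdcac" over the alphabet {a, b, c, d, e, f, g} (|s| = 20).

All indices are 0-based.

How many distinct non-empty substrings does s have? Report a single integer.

rank→(start, suffix):
  0 → (6, 'abcdgbaedcdcac')
  1 → (18, 'ac')
  2 → (12, 'aedcdcac')
  3 → (5, 'babcdgbaedcdcac')
  4 → (11, 'baedcdcac')
  5 → (7, 'bcdgbaedcdcac')
  6 → (19, 'c')
  7 → (17, 'cac')
  8 → (4, 'cbabcdgbaedcdcac')
  9 → (15, 'cdcac')
  10 → (8, 'cdgbaedcdcac')
  11 → (16, 'dcac')
  12 → (14, 'dcdcac')
  13 → (0, 'dedfcbabcdgbaedcdcac')
  14 → (2, 'dfcbabcdgbaedcdcac')
  15 → (9, 'dgbaedcdcac')
  16 → (13, 'edcdcac')
  17 → (1, 'edfcbabcdgbaedcdcac')
  18 → (3, 'fcbabcdgbaedcdcac')
  19 → (10, 'gbaedcdcac')

SA = [6, 18, 12, 5, 11, 7, 19, 17, 4, 15, 8, 16, 14, 0, 2, 9, 13, 1, 3, 10]
i: (SA[i-1],SA[i]) lcp shared
  1: (6,18) 1 'a'
  2: (18,12) 1 'a'
  3: (12,5) 0 ''
  4: (5,11) 2 'ba'
  5: (11,7) 1 'b'
  6: (7,19) 0 ''
  7: (19,17) 1 'c'
  8: (17,4) 1 'c'
  9: (4,15) 1 'c'
  10: (15,8) 2 'cd'
  11: (8,16) 0 ''
  12: (16,14) 2 'dc'
  13: (14,0) 1 'd'
  14: (0,2) 1 'd'
  15: (2,9) 1 'd'
  16: (9,13) 0 ''
  17: (13,1) 2 'ed'
  18: (1,3) 0 ''
  19: (3,10) 0 ''

n(n+1)/2 = 20·21/2 = 210
Σ LCP = 0 + 1 + 1 + 0 + 2 + 1 + 0 + 1 + 1 + 1 + 2 + 0 + 2 + 1 + 1 + 1 + 0 + 2 + 0 + 0 = 17
distinct = 210 − 17 = 193

193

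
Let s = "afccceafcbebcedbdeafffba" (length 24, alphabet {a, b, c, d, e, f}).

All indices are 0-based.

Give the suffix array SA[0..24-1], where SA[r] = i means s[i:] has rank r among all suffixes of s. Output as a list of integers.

[23, 6, 0, 18, 22, 11, 15, 9, 8, 2, 3, 4, 12, 14, 16, 5, 17, 10, 13, 21, 7, 1, 20, 19]

rank | idx | suffix
   0 |  23 | a
   1 |   6 | afcbebcedbdeafffba
   2 |   0 | afccceafcbebcedbdeafffba
   3 |  18 | afffba
   4 |  22 | ba
   5 |  11 | bcedbdeafffba
   6 |  15 | bdeafffba
   7 |   9 | bebcedbdeafffba
   8 |   8 | cbebcedbdeafffba
   9 |   2 | ccceafcbebcedbdeafffba
  10 |   3 | cceafcbebcedbdeafffba
  11 |   4 | ceafcbebcedbdeafffba
  12 |  12 | cedbdeafffba
  13 |  14 | dbdeafffba
  14 |  16 | deafffba
  15 |   5 | eafcbebcedbdeafffba
  16 |  17 | eafffba
  17 |  10 | ebcedbdeafffba
  18 |  13 | edbdeafffba
  19 |  21 | fba
  20 |   7 | fcbebcedbdeafffba
  21 |   1 | fccceafcbebcedbdeafffba
  22 |  20 | ffba
  23 |  19 | fffba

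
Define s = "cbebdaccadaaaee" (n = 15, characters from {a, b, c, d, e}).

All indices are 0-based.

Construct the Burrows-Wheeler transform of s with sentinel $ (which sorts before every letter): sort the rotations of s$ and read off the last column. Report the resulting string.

rank  rotation          last
    0  $cbebdaccadaaaee  e
    1  aaaee$cbebdaccad  d
    2  aaee$cbebdaccada  a
    3  accadaaaee$cbebd  d
    4  adaaaee$cbebdacc  c
    5  aee$cbebdaccadaa  a
    6  bdaccadaaaee$cbe  e
    7  bebdaccadaaaee$c  c
    8  cadaaaee$cbebdac  c
    9  cbebdaccadaaaee$  $
   10  ccadaaaee$cbebda  a
   11  daaaee$cbebdacca  a
   12  daccadaaaee$cbeb  b
   13  e$cbebdaccadaaae  e
   14  ebdaccadaaaee$cb  b
   15  ee$cbebdaccadaaa  a

edadcaecc$aabeba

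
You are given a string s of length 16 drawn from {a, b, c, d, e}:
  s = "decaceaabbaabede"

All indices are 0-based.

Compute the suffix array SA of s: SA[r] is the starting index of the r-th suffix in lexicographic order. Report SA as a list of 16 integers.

[6, 10, 7, 11, 3, 9, 8, 12, 2, 4, 14, 0, 15, 5, 1, 13]

rank | idx | suffix
   0 |   6 | aabbaabede
   1 |  10 | aabede
   2 |   7 | abbaabede
   3 |  11 | abede
   4 |   3 | aceaabbaabede
   5 |   9 | baabede
   6 |   8 | bbaabede
   7 |  12 | bede
   8 |   2 | caceaabbaabede
   9 |   4 | ceaabbaabede
  10 |  14 | de
  11 |   0 | decaceaabbaabede
  12 |  15 | e
  13 |   5 | eaabbaabede
  14 |   1 | ecaceaabbaabede
  15 |  13 | ede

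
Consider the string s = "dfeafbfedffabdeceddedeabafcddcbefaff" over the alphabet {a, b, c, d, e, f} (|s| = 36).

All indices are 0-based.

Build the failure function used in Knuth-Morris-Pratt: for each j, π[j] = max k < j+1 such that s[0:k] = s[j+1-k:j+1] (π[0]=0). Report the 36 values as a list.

[0, 0, 0, 0, 0, 0, 0, 0, 1, 2, 0, 0, 0, 1, 0, 0, 0, 1, 1, 0, 1, 0, 0, 0, 0, 0, 0, 1, 1, 0, 0, 0, 0, 0, 0, 0]

π[0] = 0
j=1 s[j]='f': π[1]=0 (border '')
j=2 s[j]='e': π[2]=0 (border '')
j=3 s[j]='a': π[3]=0 (border '')
j=4 s[j]='f': π[4]=0 (border '')
j=5 s[j]='b': π[5]=0 (border '')
j=6 s[j]='f': π[6]=0 (border '')
j=7 s[j]='e': π[7]=0 (border '')
j=8 s[j]='d': π[8]=1 (border 'd')
j=9 s[j]='f': π[9]=2 (border 'df')
j=10 s[j]='f': k: 2→0; π[10]=0 (border '')
j=11 s[j]='a': π[11]=0 (border '')
j=12 s[j]='b': π[12]=0 (border '')
j=13 s[j]='d': π[13]=1 (border 'd')
j=14 s[j]='e': k: 1→0; π[14]=0 (border '')
j=15 s[j]='c': π[15]=0 (border '')
j=16 s[j]='e': π[16]=0 (border '')
j=17 s[j]='d': π[17]=1 (border 'd')
j=18 s[j]='d': k: 1→0; π[18]=1 (border 'd')
j=19 s[j]='e': k: 1→0; π[19]=0 (border '')
j=20 s[j]='d': π[20]=1 (border 'd')
j=21 s[j]='e': k: 1→0; π[21]=0 (border '')
j=22 s[j]='a': π[22]=0 (border '')
j=23 s[j]='b': π[23]=0 (border '')
j=24 s[j]='a': π[24]=0 (border '')
j=25 s[j]='f': π[25]=0 (border '')
j=26 s[j]='c': π[26]=0 (border '')
j=27 s[j]='d': π[27]=1 (border 'd')
j=28 s[j]='d': k: 1→0; π[28]=1 (border 'd')
j=29 s[j]='c': k: 1→0; π[29]=0 (border '')
j=30 s[j]='b': π[30]=0 (border '')
j=31 s[j]='e': π[31]=0 (border '')
j=32 s[j]='f': π[32]=0 (border '')
j=33 s[j]='a': π[33]=0 (border '')
j=34 s[j]='f': π[34]=0 (border '')
j=35 s[j]='f': π[35]=0 (border '')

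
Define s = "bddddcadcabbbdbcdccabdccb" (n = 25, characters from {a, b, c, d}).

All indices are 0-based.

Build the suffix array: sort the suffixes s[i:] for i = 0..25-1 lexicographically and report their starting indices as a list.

[9, 19, 6, 24, 10, 11, 14, 12, 20, 0, 8, 18, 5, 23, 17, 22, 15, 13, 7, 4, 16, 21, 3, 2, 1]

rank | idx | suffix
   0 |   9 | abbbdbcdccabdccb
   1 |  19 | abdccb
   2 |   6 | adcabbbdbcdccabdccb
   3 |  24 | b
   4 |  10 | bbbdbcdccabdccb
   5 |  11 | bbdbcdccabdccb
   6 |  14 | bcdccabdccb
   7 |  12 | bdbcdccabdccb
   8 |  20 | bdccb
   9 |   0 | bddddcadcabbbdbcdccabdccb
  10 |   8 | cabbbdbcdccabdccb
  11 |  18 | cabdccb
  12 |   5 | cadcabbbdbcdccabdccb
  13 |  23 | cb
  14 |  17 | ccabdccb
  15 |  22 | ccb
  16 |  15 | cdccabdccb
  17 |  13 | dbcdccabdccb
  18 |   7 | dcabbbdbcdccabdccb
  19 |   4 | dcadcabbbdbcdccabdccb
  20 |  16 | dccabdccb
  21 |  21 | dccb
  22 |   3 | ddcadcabbbdbcdccabdccb
  23 |   2 | dddcadcabbbdbcdccabdccb
  24 |   1 | ddddcadcabbbdbcdccabdccb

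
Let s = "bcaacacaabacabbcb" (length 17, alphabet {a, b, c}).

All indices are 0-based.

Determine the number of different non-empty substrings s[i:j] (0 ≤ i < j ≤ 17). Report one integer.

128

rank | idx | suffix
   0 |   7 | aabacabbcb
   1 |   2 | aacacaabacabbcb
   2 |   8 | abacabbcb
   3 |  12 | abbcb
   4 |   5 | acaabacabbcb
   5 |  10 | acabbcb
   6 |   3 | acacaabacabbcb
   7 |  16 | b
   8 |   9 | bacabbcb
   9 |  13 | bbcb
  10 |   0 | bcaacacaabacabbcb
  11 |  14 | bcb
  12 |   6 | caabacabbcb
  13 |   1 | caacacaabacabbcb
  14 |  11 | cabbcb
  15 |   4 | cacaabacabbcb
  16 |  15 | cb

SA = [7, 2, 8, 12, 5, 10, 3, 16, 9, 13, 0, 14, 6, 1, 11, 4, 15]
[i] adj suffixes → lcp
  [1] 7/2 → 2 ('aa')
  [2] 2/8 → 1 ('a')
  [3] 8/12 → 2 ('ab')
  [4] 12/5 → 1 ('a')
  [5] 5/10 → 3 ('aca')
  [6] 10/3 → 3 ('aca')
  [7] 3/16 → 0 ('')
  [8] 16/9 → 1 ('b')
  [9] 9/13 → 1 ('b')
  [10] 13/0 → 1 ('b')
  [11] 0/14 → 2 ('bc')
  [12] 14/6 → 0 ('')
  [13] 6/1 → 3 ('caa')
  [14] 1/11 → 2 ('ca')
  [15] 11/4 → 2 ('ca')
  [16] 4/15 → 1 ('c')

n(n+1)/2 = 17·18/2 = 153
Σ LCP = 0 + 2 + 1 + 2 + 1 + 3 + 3 + 0 + 1 + 1 + 1 + 2 + 0 + 3 + 2 + 2 + 1 = 25
distinct = 153 − 25 = 128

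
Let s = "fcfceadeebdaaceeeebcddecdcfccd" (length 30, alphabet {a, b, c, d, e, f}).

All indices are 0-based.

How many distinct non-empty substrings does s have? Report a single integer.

427

sorted suffixes:
  #0 SA[0]=11  'aaceeeebcddecdcfccd'
  #1 SA[1]=12  'aceeeebcddecdcfccd'
  #2 SA[2]=5  'adeebdaaceeeebcddecdcfccd'
  #3 SA[3]=18  'bcddecdcfccd'
  #4 SA[4]=9  'bdaaceeeebcddecdcfccd'
  #5 SA[5]=27  'ccd'
  #6 SA[6]=28  'cd'
  #7 SA[7]=23  'cdcfccd'
  #8 SA[8]=19  'cddecdcfccd'
  #9 SA[9]=3  'ceadeebdaaceeeebcddecdcfccd'
  #10 SA[10]=13  'ceeeebcddecdcfccd'
  #11 SA[11]=25  'cfccd'
  #12 SA[12]=1  'cfceadeebdaaceeeebcddecdcfccd'
  #13 SA[13]=29  'd'
  #14 SA[14]=10  'daaceeeebcddecdcfccd'
  #15 SA[15]=24  'dcfccd'
  #16 SA[16]=20  'ddecdcfccd'
  #17 SA[17]=21  'decdcfccd'
  #18 SA[18]=6  'deebdaaceeeebcddecdcfccd'
  #19 SA[19]=4  'eadeebdaaceeeebcddecdcfccd'
  #20 SA[20]=17  'ebcddecdcfccd'
  #21 SA[21]=8  'ebdaaceeeebcddecdcfccd'
  #22 SA[22]=22  'ecdcfccd'
  #23 SA[23]=16  'eebcddecdcfccd'
  #24 SA[24]=7  'eebdaaceeeebcddecdcfccd'
  #25 SA[25]=15  'eeebcddecdcfccd'
  #26 SA[26]=14  'eeeebcddecdcfccd'
  #27 SA[27]=26  'fccd'
  #28 SA[28]=2  'fceadeebdaaceeeebcddecdcfccd'
  #29 SA[29]=0  'fcfceadeebdaaceeeebcddecdcfccd'

SA = [11, 12, 5, 18, 9, 27, 28, 23, 19, 3, 13, 25, 1, 29, 10, 24, 20, 21, 6, 4, 17, 8, 22, 16, 7, 15, 14, 26, 2, 0]
[i] adj suffixes → lcp
  [1] 11/12 → 1 ('a')
  [2] 12/5 → 1 ('a')
  [3] 5/18 → 0 ('')
  [4] 18/9 → 1 ('b')
  [5] 9/27 → 0 ('')
  [6] 27/28 → 1 ('c')
  [7] 28/23 → 2 ('cd')
  [8] 23/19 → 2 ('cd')
  [9] 19/3 → 1 ('c')
  [10] 3/13 → 2 ('ce')
  [11] 13/25 → 1 ('c')
  [12] 25/1 → 3 ('cfc')
  [13] 1/29 → 0 ('')
  [14] 29/10 → 1 ('d')
  [15] 10/24 → 1 ('d')
  [16] 24/20 → 1 ('d')
  [17] 20/21 → 1 ('d')
  [18] 21/6 → 2 ('de')
  [19] 6/4 → 0 ('')
  [20] 4/17 → 1 ('e')
  [21] 17/8 → 2 ('eb')
  [22] 8/22 → 1 ('e')
  [23] 22/16 → 1 ('e')
  [24] 16/7 → 3 ('eeb')
  [25] 7/15 → 2 ('ee')
  [26] 15/14 → 3 ('eee')
  [27] 14/26 → 0 ('')
  [28] 26/2 → 2 ('fc')
  [29] 2/0 → 2 ('fc')

n(n+1)/2 = 30·31/2 = 465
Σ LCP = 0 + 1 + 1 + 0 + 1 + 0 + 1 + 2 + 2 + 1 + 2 + 1 + 3 + 0 + 1 + 1 + 1 + 1 + 2 + 0 + 1 + 2 + 1 + 1 + 3 + 2 + 3 + 0 + 2 + 2 = 38
distinct = 465 − 38 = 427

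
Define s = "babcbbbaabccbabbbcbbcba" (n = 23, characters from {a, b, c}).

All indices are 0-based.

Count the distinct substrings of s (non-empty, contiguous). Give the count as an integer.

231

sorted suffixes:
  #0 SA[0]=22  'a'
  #1 SA[1]=7  'aabccbabbbcbbcba'
  #2 SA[2]=13  'abbbcbbcba'
  #3 SA[3]=1  'abcbbbaabccbabbbcbbcba'
  #4 SA[4]=8  'abccbabbbcbbcba'
  #5 SA[5]=21  'ba'
  #6 SA[6]=6  'baabccbabbbcbbcba'
  #7 SA[7]=12  'babbbcbbcba'
  #8 SA[8]=0  'babcbbbaabccbabbbcbbcba'
  #9 SA[9]=5  'bbaabccbabbbcbbcba'
  #10 SA[10]=4  'bbbaabccbabbbcbbcba'
  #11 SA[11]=14  'bbbcbbcba'
  #12 SA[12]=18  'bbcba'
  #13 SA[13]=15  'bbcbbcba'
  #14 SA[14]=19  'bcba'
  #15 SA[15]=2  'bcbbbaabccbabbbcbbcba'
  #16 SA[16]=16  'bcbbcba'
  #17 SA[17]=9  'bccbabbbcbbcba'
  #18 SA[18]=20  'cba'
  #19 SA[19]=11  'cbabbbcbbcba'
  #20 SA[20]=3  'cbbbaabccbabbbcbbcba'
  #21 SA[21]=17  'cbbcba'
  #22 SA[22]=10  'ccbabbbcbbcba'

SA = [22, 7, 13, 1, 8, 21, 6, 12, 0, 5, 4, 14, 18, 15, 19, 2, 16, 9, 20, 11, 3, 17, 10]
rank  pair      lcp
   1  s[22:],s[7:]  1  'a'
   2  s[7:],s[13:]  1  'a'
   3  s[13:],s[1:]  2  'ab'
   4  s[1:],s[8:]  3  'abc'
   5  s[8:],s[21:]  0  ''
   6  s[21:],s[6:]  2  'ba'
   7  s[6:],s[12:]  2  'ba'
   8  s[12:],s[0:]  3  'bab'
   9  s[0:],s[5:]  1  'b'
  10  s[5:],s[4:]  2  'bb'
  11  s[4:],s[14:]  3  'bbb'
  12  s[14:],s[18:]  2  'bb'
  13  s[18:],s[15:]  4  'bbcb'
  14  s[15:],s[19:]  1  'b'
  15  s[19:],s[2:]  3  'bcb'
  16  s[2:],s[16:]  4  'bcbb'
  17  s[16:],s[9:]  2  'bc'
  18  s[9:],s[20:]  0  ''
  19  s[20:],s[11:]  3  'cba'
  20  s[11:],s[3:]  2  'cb'
  21  s[3:],s[17:]  3  'cbb'
  22  s[17:],s[10:]  1  'c'

n(n+1)/2 = 23·24/2 = 276
Σ LCP = 0 + 1 + 1 + 2 + 3 + 0 + 2 + 2 + 3 + 1 + 2 + 3 + 2 + 4 + 1 + 3 + 4 + 2 + 0 + 3 + 2 + 3 + 1 = 45
distinct = 276 − 45 = 231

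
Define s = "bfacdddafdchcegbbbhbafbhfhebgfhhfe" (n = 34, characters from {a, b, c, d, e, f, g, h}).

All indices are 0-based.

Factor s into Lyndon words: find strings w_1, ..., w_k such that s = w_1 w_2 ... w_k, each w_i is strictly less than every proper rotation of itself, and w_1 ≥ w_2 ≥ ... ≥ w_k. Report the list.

["bf", "acdddafdchcegbbbhbafbhfhebgfhhfe"]

emit factor 1: 'bf' (i=0, period=2)
emit factor 2: 'acdddafdchcegbbbhbafbhfhebgfhhfe' (i=2, period=32)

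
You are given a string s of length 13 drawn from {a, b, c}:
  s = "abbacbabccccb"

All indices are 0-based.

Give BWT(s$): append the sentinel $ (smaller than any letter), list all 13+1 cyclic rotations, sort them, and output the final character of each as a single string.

b$bbccbaacaccb

rank  rotation        last
    0  $abbacbabccccb  b
    1  abbacbabccccb$  $
    2  abccccb$abbacb  b
    3  acbabccccb$abb  b
    4  b$abbacbabcccc  c
    5  babccccb$abbac  c
    6  bacbabccccb$ab  b
    7  bbacbabccccb$a  a
    8  bccccb$abbacba  a
    9  cb$abbacbabccc  c
   10  cbabccccb$abba  a
   11  ccb$abbacbabcc  c
   12  cccb$abbacbabc  c
   13  ccccb$abbacbab  b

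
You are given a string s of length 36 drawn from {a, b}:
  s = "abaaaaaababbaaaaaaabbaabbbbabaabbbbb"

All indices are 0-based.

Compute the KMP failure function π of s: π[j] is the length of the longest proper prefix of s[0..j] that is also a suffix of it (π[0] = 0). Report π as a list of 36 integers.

[0, 0, 1, 1, 1, 1, 1, 1, 2, 3, 2, 0, 1, 1, 1, 1, 1, 1, 1, 2, 0, 1, 1, 2, 0, 0, 0, 1, 2, 3, 4, 2, 0, 0, 0, 0]

π[0] = 0
j=1 s[j]='b': π[1]=0 (border '')
j=2 s[j]='a': π[2]=1 (border 'a')
j=3 s[j]='a': k: 1→0; π[3]=1 (border 'a')
j=4 s[j]='a': k: 1→0; π[4]=1 (border 'a')
j=5 s[j]='a': k: 1→0; π[5]=1 (border 'a')
j=6 s[j]='a': k: 1→0; π[6]=1 (border 'a')
j=7 s[j]='a': k: 1→0; π[7]=1 (border 'a')
j=8 s[j]='b': π[8]=2 (border 'ab')
j=9 s[j]='a': π[9]=3 (border 'aba')
j=10 s[j]='b': k: 3→1; π[10]=2 (border 'ab')
j=11 s[j]='b': k: 2→0; π[11]=0 (border '')
j=12 s[j]='a': π[12]=1 (border 'a')
j=13 s[j]='a': k: 1→0; π[13]=1 (border 'a')
j=14 s[j]='a': k: 1→0; π[14]=1 (border 'a')
j=15 s[j]='a': k: 1→0; π[15]=1 (border 'a')
j=16 s[j]='a': k: 1→0; π[16]=1 (border 'a')
j=17 s[j]='a': k: 1→0; π[17]=1 (border 'a')
j=18 s[j]='a': k: 1→0; π[18]=1 (border 'a')
j=19 s[j]='b': π[19]=2 (border 'ab')
j=20 s[j]='b': k: 2→0; π[20]=0 (border '')
j=21 s[j]='a': π[21]=1 (border 'a')
j=22 s[j]='a': k: 1→0; π[22]=1 (border 'a')
j=23 s[j]='b': π[23]=2 (border 'ab')
j=24 s[j]='b': k: 2→0; π[24]=0 (border '')
j=25 s[j]='b': π[25]=0 (border '')
j=26 s[j]='b': π[26]=0 (border '')
j=27 s[j]='a': π[27]=1 (border 'a')
j=28 s[j]='b': π[28]=2 (border 'ab')
j=29 s[j]='a': π[29]=3 (border 'aba')
j=30 s[j]='a': π[30]=4 (border 'abaa')
j=31 s[j]='b': k: 4→1; π[31]=2 (border 'ab')
j=32 s[j]='b': k: 2→0; π[32]=0 (border '')
j=33 s[j]='b': π[33]=0 (border '')
j=34 s[j]='b': π[34]=0 (border '')
j=35 s[j]='b': π[35]=0 (border '')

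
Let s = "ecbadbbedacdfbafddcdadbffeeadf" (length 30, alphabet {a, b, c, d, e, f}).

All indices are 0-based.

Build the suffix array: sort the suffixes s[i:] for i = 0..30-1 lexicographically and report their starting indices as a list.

[9, 3, 20, 27, 14, 2, 13, 5, 6, 22, 1, 18, 10, 8, 19, 4, 21, 17, 16, 28, 11, 26, 0, 7, 25, 29, 12, 15, 24, 23]

sorted suffixes:
  #0 SA[0]=9  'acdfbafddcdadbffeeadf'
  #1 SA[1]=3  'adbbedacdfbafddcdadbffeeadf'
  #2 SA[2]=20  'adbffeeadf'
  #3 SA[3]=27  'adf'
  #4 SA[4]=14  'afddcdadbffeeadf'
  #5 SA[5]=2  'badbbedacdfbafddcdadbffeeadf'
  #6 SA[6]=13  'bafddcdadbffeeadf'
  #7 SA[7]=5  'bbedacdfbafddcdadbffeeadf'
  #8 SA[8]=6  'bedacdfbafddcdadbffeeadf'
  #9 SA[9]=22  'bffeeadf'
  #10 SA[10]=1  'cbadbbedacdfbafddcdadbffeeadf'
  #11 SA[11]=18  'cdadbffeeadf'
  #12 SA[12]=10  'cdfbafddcdadbffeeadf'
  #13 SA[13]=8  'dacdfbafddcdadbffeeadf'
  #14 SA[14]=19  'dadbffeeadf'
  #15 SA[15]=4  'dbbedacdfbafddcdadbffeeadf'
  #16 SA[16]=21  'dbffeeadf'
  #17 SA[17]=17  'dcdadbffeeadf'
  #18 SA[18]=16  'ddcdadbffeeadf'
  #19 SA[19]=28  'df'
  #20 SA[20]=11  'dfbafddcdadbffeeadf'
  #21 SA[21]=26  'eadf'
  #22 SA[22]=0  'ecbadbbedacdfbafddcdadbffeeadf'
  #23 SA[23]=7  'edacdfbafddcdadbffeeadf'
  #24 SA[24]=25  'eeadf'
  #25 SA[25]=29  'f'
  #26 SA[26]=12  'fbafddcdadbffeeadf'
  #27 SA[27]=15  'fddcdadbffeeadf'
  #28 SA[28]=24  'feeadf'
  #29 SA[29]=23  'ffeeadf'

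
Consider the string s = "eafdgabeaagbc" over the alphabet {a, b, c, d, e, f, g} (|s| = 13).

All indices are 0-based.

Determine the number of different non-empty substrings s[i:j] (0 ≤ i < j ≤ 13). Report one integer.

rank→(start, suffix):
  0 → (8, 'aagbc')
  1 → (5, 'abeaagbc')
  2 → (1, 'afdgabeaagbc')
  3 → (9, 'agbc')
  4 → (11, 'bc')
  5 → (6, 'beaagbc')
  6 → (12, 'c')
  7 → (3, 'dgabeaagbc')
  8 → (7, 'eaagbc')
  9 → (0, 'eafdgabeaagbc')
  10 → (2, 'fdgabeaagbc')
  11 → (4, 'gabeaagbc')
  12 → (10, 'gbc')

SA = [8, 5, 1, 9, 11, 6, 12, 3, 7, 0, 2, 4, 10]
[i] adj suffixes → lcp
  [1] 8/5 → 1 ('a')
  [2] 5/1 → 1 ('a')
  [3] 1/9 → 1 ('a')
  [4] 9/11 → 0 ('')
  [5] 11/6 → 1 ('b')
  [6] 6/12 → 0 ('')
  [7] 12/3 → 0 ('')
  [8] 3/7 → 0 ('')
  [9] 7/0 → 2 ('ea')
  [10] 0/2 → 0 ('')
  [11] 2/4 → 0 ('')
  [12] 4/10 → 1 ('g')

n(n+1)/2 = 13·14/2 = 91
Σ LCP = 0 + 1 + 1 + 1 + 0 + 1 + 0 + 0 + 0 + 2 + 0 + 0 + 1 = 7
distinct = 91 − 7 = 84

84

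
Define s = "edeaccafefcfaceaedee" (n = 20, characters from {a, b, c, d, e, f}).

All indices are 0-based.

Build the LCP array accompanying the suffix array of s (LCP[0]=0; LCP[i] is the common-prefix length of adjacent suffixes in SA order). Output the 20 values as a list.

[0, 2, 1, 1, 0, 1, 1, 1, 0, 2, 0, 1, 2, 1, 3, 1, 1, 0, 1, 1]

sorted suffixes:
  #0 SA[0]=3  'accafefcfaceaedee'
  #1 SA[1]=12  'aceaedee'
  #2 SA[2]=15  'aedee'
  #3 SA[3]=6  'afefcfaceaedee'
  #4 SA[4]=5  'cafefcfaceaedee'
  #5 SA[5]=4  'ccafefcfaceaedee'
  #6 SA[6]=13  'ceaedee'
  #7 SA[7]=10  'cfaceaedee'
  #8 SA[8]=1  'deaccafefcfaceaedee'
  #9 SA[9]=17  'dee'
  #10 SA[10]=19  'e'
  #11 SA[11]=2  'eaccafefcfaceaedee'
  #12 SA[12]=14  'eaedee'
  #13 SA[13]=0  'edeaccafefcfaceaedee'
  #14 SA[14]=16  'edee'
  #15 SA[15]=18  'ee'
  #16 SA[16]=8  'efcfaceaedee'
  #17 SA[17]=11  'faceaedee'
  #18 SA[18]=9  'fcfaceaedee'
  #19 SA[19]=7  'fefcfaceaedee'

SA = [3, 12, 15, 6, 5, 4, 13, 10, 1, 17, 19, 2, 14, 0, 16, 18, 8, 11, 9, 7]
i: (SA[i-1],SA[i]) lcp shared
  1: (3,12) 2 'ac'
  2: (12,15) 1 'a'
  3: (15,6) 1 'a'
  4: (6,5) 0 ''
  5: (5,4) 1 'c'
  6: (4,13) 1 'c'
  7: (13,10) 1 'c'
  8: (10,1) 0 ''
  9: (1,17) 2 'de'
  10: (17,19) 0 ''
  11: (19,2) 1 'e'
  12: (2,14) 2 'ea'
  13: (14,0) 1 'e'
  14: (0,16) 3 'ede'
  15: (16,18) 1 'e'
  16: (18,8) 1 'e'
  17: (8,11) 0 ''
  18: (11,9) 1 'f'
  19: (9,7) 1 'f'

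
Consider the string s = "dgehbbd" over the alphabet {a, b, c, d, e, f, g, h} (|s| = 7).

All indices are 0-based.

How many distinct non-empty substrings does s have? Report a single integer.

rank | idx | suffix
   0 |   4 | bbd
   1 |   5 | bd
   2 |   6 | d
   3 |   0 | dgehbbd
   4 |   2 | ehbbd
   5 |   1 | gehbbd
   6 |   3 | hbbd

SA = [4, 5, 6, 0, 2, 1, 3]
i: (SA[i-1],SA[i]) lcp shared
  1: (4,5) 1 'b'
  2: (5,6) 0 ''
  3: (6,0) 1 'd'
  4: (0,2) 0 ''
  5: (2,1) 0 ''
  6: (1,3) 0 ''

n(n+1)/2 = 7·8/2 = 28
Σ LCP = 0 + 1 + 0 + 1 + 0 + 0 + 0 = 2
distinct = 28 − 2 = 26

26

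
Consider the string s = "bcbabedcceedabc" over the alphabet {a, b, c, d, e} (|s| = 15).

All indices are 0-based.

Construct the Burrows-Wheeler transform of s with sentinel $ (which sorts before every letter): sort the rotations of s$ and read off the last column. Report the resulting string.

rank  rotation          last
    0  $bcbabedcceedabc  c
    1  abc$bcbabedcceed  d
    2  abedcceedabc$bcb  b
    3  babedcceedabc$bc  c
    4  bc$bcbabedcceeda  a
    5  bcbabedcceedabc$  $
    6  bedcceedabc$bcba  a
    7  c$bcbabedcceedab  b
    8  cbabedcceedabc$b  b
    9  cceedabc$bcbabed  d
   10  ceedabc$bcbabedc  c
   11  dabc$bcbabedccee  e
   12  dcceedabc$bcbabe  e
   13  edabc$bcbabedcce  e
   14  edcceedabc$bcbab  b
   15  eedabc$bcbabedcc  c

cdbca$abbdceeebc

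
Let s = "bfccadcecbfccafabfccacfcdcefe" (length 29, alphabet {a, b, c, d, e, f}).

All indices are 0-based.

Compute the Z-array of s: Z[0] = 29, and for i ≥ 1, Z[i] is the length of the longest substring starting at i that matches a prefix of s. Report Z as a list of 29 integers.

Z[0]=29
i=1: i≥r, start 0; Z[1]=0
i=2: i≥r, start 0; Z[2]=0
i=3: i≥r, start 0; Z[3]=0
i=4: i≥r, start 0; Z[4]=0
i=5: i≥r, start 0; Z[5]=0
i=6: i≥r, start 0; Z[6]=0
i=7: i≥r, start 0; Z[7]=0
i=8: i≥r, start 0; Z[8]=0
i=9: i≥r, start 0; Z[9]=5 scan→box=[9,14)
i=10: min(r-i=4, Z[1]=0)=0; Z[10]=0
i=11: min(r-i=3, Z[2]=0)=0; Z[11]=0
i=12: min(r-i=2, Z[3]=0)=0; Z[12]=0
i=13: min(r-i=1, Z[4]=0)=0; Z[13]=0
i=14: i≥r, start 0; Z[14]=0
i=15: i≥r, start 0; Z[15]=0
i=16: i≥r, start 0; Z[16]=5 scan→box=[16,21)
i=17: min(r-i=4, Z[1]=0)=0; Z[17]=0
i=18: min(r-i=3, Z[2]=0)=0; Z[18]=0
i=19: min(r-i=2, Z[3]=0)=0; Z[19]=0
i=20: min(r-i=1, Z[4]=0)=0; Z[20]=0
i=21: i≥r, start 0; Z[21]=0
i=22: i≥r, start 0; Z[22]=0
i=23: i≥r, start 0; Z[23]=0
i=24: i≥r, start 0; Z[24]=0
i=25: i≥r, start 0; Z[25]=0
i=26: i≥r, start 0; Z[26]=0
i=27: i≥r, start 0; Z[27]=0
i=28: i≥r, start 0; Z[28]=0

[29, 0, 0, 0, 0, 0, 0, 0, 0, 5, 0, 0, 0, 0, 0, 0, 5, 0, 0, 0, 0, 0, 0, 0, 0, 0, 0, 0, 0]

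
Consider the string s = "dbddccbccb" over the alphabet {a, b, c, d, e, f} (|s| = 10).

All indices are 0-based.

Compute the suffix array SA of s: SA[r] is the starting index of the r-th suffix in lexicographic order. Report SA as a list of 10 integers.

[9, 6, 1, 8, 5, 7, 4, 0, 3, 2]

sorted suffixes:
  #0 SA[0]=9  'b'
  #1 SA[1]=6  'bccb'
  #2 SA[2]=1  'bddccbccb'
  #3 SA[3]=8  'cb'
  #4 SA[4]=5  'cbccb'
  #5 SA[5]=7  'ccb'
  #6 SA[6]=4  'ccbccb'
  #7 SA[7]=0  'dbddccbccb'
  #8 SA[8]=3  'dccbccb'
  #9 SA[9]=2  'ddccbccb'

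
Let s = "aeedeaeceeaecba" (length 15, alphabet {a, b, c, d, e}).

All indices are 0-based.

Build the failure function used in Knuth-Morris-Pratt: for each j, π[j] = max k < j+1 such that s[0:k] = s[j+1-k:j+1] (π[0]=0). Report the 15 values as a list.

π[0] = 0
j=1 s[j]='e': π[1]=0 (border '')
j=2 s[j]='e': π[2]=0 (border '')
j=3 s[j]='d': π[3]=0 (border '')
j=4 s[j]='e': π[4]=0 (border '')
j=5 s[j]='a': π[5]=1 (border 'a')
j=6 s[j]='e': π[6]=2 (border 'ae')
j=7 s[j]='c': k: 2→0; π[7]=0 (border '')
j=8 s[j]='e': π[8]=0 (border '')
j=9 s[j]='e': π[9]=0 (border '')
j=10 s[j]='a': π[10]=1 (border 'a')
j=11 s[j]='e': π[11]=2 (border 'ae')
j=12 s[j]='c': k: 2→0; π[12]=0 (border '')
j=13 s[j]='b': π[13]=0 (border '')
j=14 s[j]='a': π[14]=1 (border 'a')

[0, 0, 0, 0, 0, 1, 2, 0, 0, 0, 1, 2, 0, 0, 1]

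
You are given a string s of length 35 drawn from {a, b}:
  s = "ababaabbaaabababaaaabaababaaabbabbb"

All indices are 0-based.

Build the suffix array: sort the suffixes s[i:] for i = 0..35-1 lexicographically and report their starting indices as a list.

[16, 17, 8, 26, 18, 21, 9, 4, 27, 14, 24, 19, 2, 12, 22, 0, 10, 5, 28, 31, 34, 15, 7, 25, 20, 3, 13, 23, 1, 11, 30, 33, 6, 29, 32]

rank | idx | suffix
   0 |  16 | aaaabaababaaabbabbb
   1 |  17 | aaabaababaaabbabbb
   2 |   8 | aaabababaaaabaababaaabbabbb
   3 |  26 | aaabbabbb
   4 |  18 | aabaababaaabbabbb
   5 |  21 | aababaaabbabbb
   6 |   9 | aabababaaaabaababaaabbabbb
   7 |   4 | aabbaaabababaaaabaababaaabbabbb
   8 |  27 | aabbabbb
   9 |  14 | abaaaabaababaaabbabbb
  10 |  24 | abaaabbabbb
  11 |  19 | abaababaaabbabbb
  12 |   2 | abaabbaaabababaaaabaababaaabbabbb
  13 |  12 | ababaaaabaababaaabbabbb
  14 |  22 | ababaaabbabbb
  15 |   0 | ababaabbaaabababaaaabaababaaabbabbb
  16 |  10 | abababaaaabaababaaabbabbb
  17 |   5 | abbaaabababaaaabaababaaabbabbb
  18 |  28 | abbabbb
  19 |  31 | abbb
  20 |  34 | b
  21 |  15 | baaaabaababaaabbabbb
  22 |   7 | baaabababaaaabaababaaabbabbb
  23 |  25 | baaabbabbb
  24 |  20 | baababaaabbabbb
  25 |   3 | baabbaaabababaaaabaababaaabbabbb
  26 |  13 | babaaaabaababaaabbabbb
  27 |  23 | babaaabbabbb
  28 |   1 | babaabbaaabababaaaabaababaaabbabbb
  29 |  11 | bababaaaabaababaaabbabbb
  30 |  30 | babbb
  31 |  33 | bb
  32 |   6 | bbaaabababaaaabaababaaabbabbb
  33 |  29 | bbabbb
  34 |  32 | bbb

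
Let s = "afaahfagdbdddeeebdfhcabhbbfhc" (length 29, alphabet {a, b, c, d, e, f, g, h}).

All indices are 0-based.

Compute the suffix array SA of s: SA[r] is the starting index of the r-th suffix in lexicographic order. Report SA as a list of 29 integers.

rank | idx | suffix
   0 |   2 | aahfagdbdddeeebdfhcabhbbfhc
   1 |  21 | abhbbfhc
   2 |   0 | afaahfagdbdddeeebdfhcabhbbfhc
   3 |   6 | agdbdddeeebdfhcabhbbfhc
   4 |   3 | ahfagdbdddeeebdfhcabhbbfhc
   5 |  24 | bbfhc
   6 |   9 | bdddeeebdfhcabhbbfhc
   7 |  16 | bdfhcabhbbfhc
   8 |  25 | bfhc
   9 |  22 | bhbbfhc
  10 |  28 | c
  11 |  20 | cabhbbfhc
  12 |   8 | dbdddeeebdfhcabhbbfhc
  13 |  10 | dddeeebdfhcabhbbfhc
  14 |  11 | ddeeebdfhcabhbbfhc
  15 |  12 | deeebdfhcabhbbfhc
  16 |  17 | dfhcabhbbfhc
  17 |  15 | ebdfhcabhbbfhc
  18 |  14 | eebdfhcabhbbfhc
  19 |  13 | eeebdfhcabhbbfhc
  20 |   1 | faahfagdbdddeeebdfhcabhbbfhc
  21 |   5 | fagdbdddeeebdfhcabhbbfhc
  22 |  26 | fhc
  23 |  18 | fhcabhbbfhc
  24 |   7 | gdbdddeeebdfhcabhbbfhc
  25 |  23 | hbbfhc
  26 |  27 | hc
  27 |  19 | hcabhbbfhc
  28 |   4 | hfagdbdddeeebdfhcabhbbfhc

[2, 21, 0, 6, 3, 24, 9, 16, 25, 22, 28, 20, 8, 10, 11, 12, 17, 15, 14, 13, 1, 5, 26, 18, 7, 23, 27, 19, 4]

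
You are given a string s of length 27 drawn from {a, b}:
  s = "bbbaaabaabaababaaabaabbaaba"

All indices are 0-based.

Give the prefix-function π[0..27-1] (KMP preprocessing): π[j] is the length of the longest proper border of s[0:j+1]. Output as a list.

[0, 1, 2, 0, 0, 0, 1, 0, 0, 1, 0, 0, 1, 0, 1, 0, 0, 0, 1, 0, 0, 1, 2, 0, 0, 1, 0]

π[0] = 0
j=1 s[j]='b': π[1]=1 (border 'b')
j=2 s[j]='b': π[2]=2 (border 'bb')
j=3 s[j]='a': k: 2→1→0; π[3]=0 (border '')
j=4 s[j]='a': π[4]=0 (border '')
j=5 s[j]='a': π[5]=0 (border '')
j=6 s[j]='b': π[6]=1 (border 'b')
j=7 s[j]='a': k: 1→0; π[7]=0 (border '')
j=8 s[j]='a': π[8]=0 (border '')
j=9 s[j]='b': π[9]=1 (border 'b')
j=10 s[j]='a': k: 1→0; π[10]=0 (border '')
j=11 s[j]='a': π[11]=0 (border '')
j=12 s[j]='b': π[12]=1 (border 'b')
j=13 s[j]='a': k: 1→0; π[13]=0 (border '')
j=14 s[j]='b': π[14]=1 (border 'b')
j=15 s[j]='a': k: 1→0; π[15]=0 (border '')
j=16 s[j]='a': π[16]=0 (border '')
j=17 s[j]='a': π[17]=0 (border '')
j=18 s[j]='b': π[18]=1 (border 'b')
j=19 s[j]='a': k: 1→0; π[19]=0 (border '')
j=20 s[j]='a': π[20]=0 (border '')
j=21 s[j]='b': π[21]=1 (border 'b')
j=22 s[j]='b': π[22]=2 (border 'bb')
j=23 s[j]='a': k: 2→1→0; π[23]=0 (border '')
j=24 s[j]='a': π[24]=0 (border '')
j=25 s[j]='b': π[25]=1 (border 'b')
j=26 s[j]='a': k: 1→0; π[26]=0 (border '')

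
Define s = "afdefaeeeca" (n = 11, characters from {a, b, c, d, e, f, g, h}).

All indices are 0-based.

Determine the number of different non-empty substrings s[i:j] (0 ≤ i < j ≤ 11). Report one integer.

rank | idx | suffix
   0 |  10 | a
   1 |   5 | aeeeca
   2 |   0 | afdefaeeeca
   3 |   9 | ca
   4 |   2 | defaeeeca
   5 |   8 | eca
   6 |   7 | eeca
   7 |   6 | eeeca
   8 |   3 | efaeeeca
   9 |   4 | faeeeca
  10 |   1 | fdefaeeeca

SA = [10, 5, 0, 9, 2, 8, 7, 6, 3, 4, 1]
i: (SA[i-1],SA[i]) lcp shared
  1: (10,5) 1 'a'
  2: (5,0) 1 'a'
  3: (0,9) 0 ''
  4: (9,2) 0 ''
  5: (2,8) 0 ''
  6: (8,7) 1 'e'
  7: (7,6) 2 'ee'
  8: (6,3) 1 'e'
  9: (3,4) 0 ''
  10: (4,1) 1 'f'

n(n+1)/2 = 11·12/2 = 66
Σ LCP = 0 + 1 + 1 + 0 + 0 + 0 + 1 + 2 + 1 + 0 + 1 = 7
distinct = 66 − 7 = 59

59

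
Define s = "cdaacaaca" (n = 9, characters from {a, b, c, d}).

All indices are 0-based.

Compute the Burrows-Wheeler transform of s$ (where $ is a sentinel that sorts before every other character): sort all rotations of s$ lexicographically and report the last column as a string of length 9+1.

accdaaaa$c

rank  rotation    last
    0  $cdaacaaca  a
    1  a$cdaacaac  c
    2  aaca$cdaac  c
    3  aacaaca$cd  d
    4  aca$cdaaca  a
    5  acaaca$cda  a
    6  ca$cdaacaa  a
    7  caaca$cdaa  a
    8  cdaacaaca$  $
    9  daacaaca$c  c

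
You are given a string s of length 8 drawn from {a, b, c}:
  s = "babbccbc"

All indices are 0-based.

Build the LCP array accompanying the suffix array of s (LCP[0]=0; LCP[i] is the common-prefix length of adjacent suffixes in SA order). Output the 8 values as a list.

[0, 0, 1, 1, 2, 0, 1, 1]

rank→(start, suffix):
  0 → (1, 'abbccbc')
  1 → (0, 'babbccbc')
  2 → (2, 'bbccbc')
  3 → (6, 'bc')
  4 → (3, 'bccbc')
  5 → (7, 'c')
  6 → (5, 'cbc')
  7 → (4, 'ccbc')

SA = [1, 0, 2, 6, 3, 7, 5, 4]
[i] adj suffixes → lcp
  [1] 1/0 → 0 ('')
  [2] 0/2 → 1 ('b')
  [3] 2/6 → 1 ('b')
  [4] 6/3 → 2 ('bc')
  [5] 3/7 → 0 ('')
  [6] 7/5 → 1 ('c')
  [7] 5/4 → 1 ('c')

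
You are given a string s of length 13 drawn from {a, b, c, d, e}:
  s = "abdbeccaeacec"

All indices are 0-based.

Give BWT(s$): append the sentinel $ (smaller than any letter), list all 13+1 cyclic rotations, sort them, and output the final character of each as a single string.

rank  rotation        last
    0  $abdbeccaeacec  c
    1  abdbeccaeacec$  $
    2  acec$abdbeccae  e
    3  aeacec$abdbecc  c
    4  bdbeccaeacec$a  a
    5  beccaeacec$abd  d
    6  c$abdbeccaeace  e
    7  caeacec$abdbec  c
    8  ccaeacec$abdbe  e
    9  cec$abdbeccaea  a
   10  dbeccaeacec$ab  b
   11  eacec$abdbecca  a
   12  ec$abdbeccaeac  c
   13  eccaeacec$abdb  b

c$ecadeceabacb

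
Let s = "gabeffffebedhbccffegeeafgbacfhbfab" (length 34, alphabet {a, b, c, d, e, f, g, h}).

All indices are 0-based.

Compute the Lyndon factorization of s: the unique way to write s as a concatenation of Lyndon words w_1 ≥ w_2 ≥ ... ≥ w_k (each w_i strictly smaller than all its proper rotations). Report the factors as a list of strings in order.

emit factor 1: 'g' (i=0, period=1)
emit factor 2: 'abeffffebedhbccffegeeafgbacfhbf' (i=1, period=31)
emit factor 3: 'ab' (i=32, period=2)

["g", "abeffffebedhbccffegeeafgbacfhbf", "ab"]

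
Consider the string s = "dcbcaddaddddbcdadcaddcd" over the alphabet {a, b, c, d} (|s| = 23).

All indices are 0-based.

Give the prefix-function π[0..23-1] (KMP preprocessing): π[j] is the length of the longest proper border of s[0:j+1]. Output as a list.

[0, 0, 0, 0, 0, 1, 1, 0, 1, 1, 1, 1, 0, 0, 1, 0, 1, 2, 0, 1, 1, 2, 1]

π[0] = 0
j=1 s[j]='c': π[1]=0 (border '')
j=2 s[j]='b': π[2]=0 (border '')
j=3 s[j]='c': π[3]=0 (border '')
j=4 s[j]='a': π[4]=0 (border '')
j=5 s[j]='d': π[5]=1 (border 'd')
j=6 s[j]='d': k: 1→0; π[6]=1 (border 'd')
j=7 s[j]='a': k: 1→0; π[7]=0 (border '')
j=8 s[j]='d': π[8]=1 (border 'd')
j=9 s[j]='d': k: 1→0; π[9]=1 (border 'd')
j=10 s[j]='d': k: 1→0; π[10]=1 (border 'd')
j=11 s[j]='d': k: 1→0; π[11]=1 (border 'd')
j=12 s[j]='b': k: 1→0; π[12]=0 (border '')
j=13 s[j]='c': π[13]=0 (border '')
j=14 s[j]='d': π[14]=1 (border 'd')
j=15 s[j]='a': k: 1→0; π[15]=0 (border '')
j=16 s[j]='d': π[16]=1 (border 'd')
j=17 s[j]='c': π[17]=2 (border 'dc')
j=18 s[j]='a': k: 2→0; π[18]=0 (border '')
j=19 s[j]='d': π[19]=1 (border 'd')
j=20 s[j]='d': k: 1→0; π[20]=1 (border 'd')
j=21 s[j]='c': π[21]=2 (border 'dc')
j=22 s[j]='d': k: 2→0; π[22]=1 (border 'd')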